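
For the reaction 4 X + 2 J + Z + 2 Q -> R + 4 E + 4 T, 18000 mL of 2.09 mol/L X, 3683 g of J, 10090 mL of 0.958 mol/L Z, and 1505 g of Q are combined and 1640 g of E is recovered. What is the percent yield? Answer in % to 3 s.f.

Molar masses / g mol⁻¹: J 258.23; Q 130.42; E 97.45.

72.9 %

n(X) = 2.09 × 18000/1000 = 37.62 mol
n(J) = 3683 / 258.23 = 14.26 mol
n(Z) = 0.958 × 10090/1000 = 9.666 mol
n(Q) = 1505 / 130.42 = 11.54 mol
n/ν for X = 37.62/4 = 9.405
n/ν for J = 14.26/2 = 7.130
n/ν for Z = 9.666/1 = 9.666
n/ν for Q = 11.54/2 = 5.770
Smallest n/ν is Q → limiting reagent.
theoretical n(E) = (4/2) × 11.54 = 23.08 mol → 2249 g
% yield = 1640 / 2249 × 100 = 72.92 %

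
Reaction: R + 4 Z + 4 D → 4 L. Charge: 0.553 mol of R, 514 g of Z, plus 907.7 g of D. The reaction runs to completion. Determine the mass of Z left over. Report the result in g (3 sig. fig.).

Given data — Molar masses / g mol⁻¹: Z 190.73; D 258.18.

92.1 g

n(R) = 0.5530 mol
n(Z) = 514.0 / 190.73 = 2.695 mol
n(D) = 907.7 / 258.18 = 3.516 mol
n/ν → R: 0.5530, Z: 0.6738, D: 0.8790; R is limiting.
Z consumed = (4/1) × 0.5530 = 2.212 mol
Z remaining = 2.695 − 2.212 = 0.4830 mol
mass = 0.4830 × 190.73 = 92.12 g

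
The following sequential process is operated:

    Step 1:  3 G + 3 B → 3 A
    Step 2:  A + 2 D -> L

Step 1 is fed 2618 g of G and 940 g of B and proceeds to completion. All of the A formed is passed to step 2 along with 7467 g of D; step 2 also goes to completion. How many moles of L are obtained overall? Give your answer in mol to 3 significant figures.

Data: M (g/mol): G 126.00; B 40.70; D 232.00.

16.1 mol

Step 1:
n(G) = 2618 / 126.00 = 20.78 mol
n(B) = 940.0 / 40.70 = 23.10 mol
n/ν → G: 6.927, B: 7.700; G is limiting.
n(A) produced = (3/3) × 20.78 = 20.78 mol
Step 2:
n(A) available = 20.78 mol
n(D) = 7467 / 232.00 = 32.19 mol
n/ν → A: 20.78, D: 16.10; D is limiting.
n(L) = (1/2) × 32.19 = 16.10 mol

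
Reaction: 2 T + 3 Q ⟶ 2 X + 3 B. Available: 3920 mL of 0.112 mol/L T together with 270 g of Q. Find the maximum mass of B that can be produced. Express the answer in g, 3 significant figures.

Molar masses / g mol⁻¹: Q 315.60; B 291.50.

192 g

n(T) = 0.112 × 3920/1000 = 0.4390 mol
n(Q) = 270.0 / 315.60 = 0.8555 mol
n/ν → T: 0.2195, Q: 0.2852; T is limiting.
n(B) = (3/2) × 0.4390 = 0.6585 mol
mass = 0.6585 × 291.50 = 192.0 g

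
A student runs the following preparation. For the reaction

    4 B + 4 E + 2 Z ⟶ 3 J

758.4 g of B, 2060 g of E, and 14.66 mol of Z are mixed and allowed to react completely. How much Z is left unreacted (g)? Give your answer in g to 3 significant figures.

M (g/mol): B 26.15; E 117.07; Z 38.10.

223 g

n(B) = 758.4 / 26.15 = 29.00 mol
n(E) = 2060 / 117.07 = 17.60 mol
n(Z) = 14.66 mol
n/ν for B = 29.00/4 = 7.250
n/ν for E = 17.60/4 = 4.400
n/ν for Z = 14.66/2 = 7.330
Smallest n/ν is E → limiting reagent.
Z consumed = (2/4) × 17.60 = 8.800 mol
Z remaining = 14.66 − 8.800 = 5.860 mol
mass = 5.860 × 38.10 = 223.3 g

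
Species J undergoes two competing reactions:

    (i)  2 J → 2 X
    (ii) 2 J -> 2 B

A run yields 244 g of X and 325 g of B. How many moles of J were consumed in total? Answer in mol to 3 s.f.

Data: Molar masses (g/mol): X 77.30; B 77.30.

7.36 mol

n(X) = 244 / 77.30 = 3.157 mol
n(B) = 325 / 77.30 = 4.204 mol
n(J) via (i) = (2/2)×3.157 = 3.157 mol
n(J) via (ii) = (2/2)×4.204 = 4.204 mol
total n(J) = 3.157 + 4.204 = 7.361 mol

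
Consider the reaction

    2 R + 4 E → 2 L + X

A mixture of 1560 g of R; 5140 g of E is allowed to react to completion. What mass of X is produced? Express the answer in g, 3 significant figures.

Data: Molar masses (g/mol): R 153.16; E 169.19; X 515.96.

2630 g

n(R) = 1560 / 153.16 = 10.19 mol
n(E) = 5140 / 169.19 = 30.38 mol
n/ν for R = 10.19/2 = 5.095
n/ν for E = 30.38/4 = 7.595
Smallest n/ν is R → limiting reagent.
n(X) = (1/2) × 10.19 = 5.095 mol
mass = 5.095 × 515.96 = 2629 g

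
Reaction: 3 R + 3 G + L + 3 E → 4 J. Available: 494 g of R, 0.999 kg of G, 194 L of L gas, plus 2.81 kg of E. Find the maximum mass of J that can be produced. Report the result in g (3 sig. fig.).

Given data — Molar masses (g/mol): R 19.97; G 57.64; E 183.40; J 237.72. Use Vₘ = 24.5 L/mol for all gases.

4860 g

n(R) = 494.0 / 19.97 = 24.74 mol
n(G) = 0.9990×1000 / 57.64 = 17.33 mol
n(L) = 194.0 / 24.5 = 7.918 mol
n(E) = 2.810×1000 / 183.40 = 15.32 mol
n/ν → R: 8.247, G: 5.777, L: 7.918, E: 5.107; E is limiting.
n(J) = (4/3) × 15.32 = 20.43 mol
mass = 20.43 × 237.72 = 4857 g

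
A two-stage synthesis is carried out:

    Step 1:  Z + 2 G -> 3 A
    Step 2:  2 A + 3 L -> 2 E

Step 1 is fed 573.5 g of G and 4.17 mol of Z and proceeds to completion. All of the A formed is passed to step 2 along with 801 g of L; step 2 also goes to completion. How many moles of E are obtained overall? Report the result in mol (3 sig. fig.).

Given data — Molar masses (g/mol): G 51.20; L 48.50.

Step 1:
n(G) = 573.5 / 51.20 = 11.20 mol
n(Z) = 4.170 mol
n/ν for G = 11.20/2 = 5.600
n/ν for Z = 4.170/1 = 4.170
Smallest n/ν is Z → limiting reagent.
n(A) produced = (3/1) × 4.170 = 12.51 mol
Step 2:
n(A) available = 12.51 mol
n(L) = 801.0 / 48.50 = 16.52 mol
n/ν for A = 12.51/2 = 6.255
n/ν for L = 16.52/3 = 5.507
Smallest n/ν is L → limiting reagent.
n(E) = (2/3) × 16.52 = 11.01 mol

11.0 mol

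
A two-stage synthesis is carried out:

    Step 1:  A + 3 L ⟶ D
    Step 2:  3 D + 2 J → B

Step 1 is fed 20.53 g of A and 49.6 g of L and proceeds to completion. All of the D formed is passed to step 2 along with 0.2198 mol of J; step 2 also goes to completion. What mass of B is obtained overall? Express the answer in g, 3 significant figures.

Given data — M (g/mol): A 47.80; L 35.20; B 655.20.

72.0 g

Step 1:
n(A) = 20.53 / 47.80 = 0.4295 mol
n(L) = 49.60 / 35.20 = 1.409 mol
n/ν for A = 0.4295/1 = 0.4295
n/ν for L = 1.409/3 = 0.4697
Smallest n/ν is A → limiting reagent.
n(D) produced = (1/1) × 0.4295 = 0.4295 mol
Step 2:
n(D) available = 0.4295 mol
n(J) = 0.2198 mol
n/ν for D = 0.4295/3 = 0.1432
n/ν for J = 0.2198/2 = 0.1099
Smallest n/ν is J → limiting reagent.
n(B) = (1/2) × 0.2198 = 0.1099 mol
mass = 0.1099 × 655.20 = 72.01 g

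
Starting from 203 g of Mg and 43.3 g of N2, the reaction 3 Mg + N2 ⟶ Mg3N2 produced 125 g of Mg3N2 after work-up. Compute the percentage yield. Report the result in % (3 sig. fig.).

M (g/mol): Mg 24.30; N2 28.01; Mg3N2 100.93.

n(Mg) = 203.0 / 24.30 = 8.354 mol
n(N2) = 43.30 / 28.01 = 1.546 mol
n/ν for Mg = 8.354/3 = 2.785
n/ν for N2 = 1.546/1 = 1.546
Smallest n/ν is N2 → limiting reagent.
theoretical n(Mg3N2) = (1/1) × 1.546 = 1.546 mol → 156.0 g
% yield = 125 / 156.0 × 100 = 80.13 %

80.1 %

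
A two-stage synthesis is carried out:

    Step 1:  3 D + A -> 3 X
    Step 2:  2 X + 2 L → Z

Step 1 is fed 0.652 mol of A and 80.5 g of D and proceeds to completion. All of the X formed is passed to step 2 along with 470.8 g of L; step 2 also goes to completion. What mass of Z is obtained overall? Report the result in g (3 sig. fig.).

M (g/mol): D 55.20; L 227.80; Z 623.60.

455 g

Step 1:
n(A) = 0.6520 mol
n(D) = 80.50 / 55.20 = 1.458 mol
n/ν for A = 0.6520/1 = 0.6520
n/ν for D = 1.458/3 = 0.4860
Smallest n/ν is D → limiting reagent.
n(X) produced = (3/3) × 1.458 = 1.458 mol
Step 2:
n(X) available = 1.458 mol
n(L) = 470.8 / 227.80 = 2.067 mol
n/ν for X = 1.458/2 = 0.7290
n/ν for L = 2.067/2 = 1.034
Smallest n/ν is X → limiting reagent.
n(Z) = (1/2) × 1.458 = 0.7290 mol
mass = 0.7290 × 623.60 = 454.6 g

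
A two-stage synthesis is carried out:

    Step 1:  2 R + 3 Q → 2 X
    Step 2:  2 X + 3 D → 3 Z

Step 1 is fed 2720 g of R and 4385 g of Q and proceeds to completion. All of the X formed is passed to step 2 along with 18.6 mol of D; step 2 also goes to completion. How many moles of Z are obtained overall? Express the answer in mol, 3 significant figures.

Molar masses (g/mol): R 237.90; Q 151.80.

Step 1:
n(R) = 2720 / 237.90 = 11.43 mol
n(Q) = 4385 / 151.80 = 28.89 mol
n/ν for R = 11.43/2 = 5.715
n/ν for Q = 28.89/3 = 9.630
Smallest n/ν is R → limiting reagent.
n(X) produced = (2/2) × 11.43 = 11.43 mol
Step 2:
n(X) available = 11.43 mol
n(D) = 18.60 mol
n/ν for X = 11.43/2 = 5.715
n/ν for D = 18.60/3 = 6.200
Smallest n/ν is X → limiting reagent.
n(Z) = (3/2) × 11.43 = 17.15 mol

17.2 mol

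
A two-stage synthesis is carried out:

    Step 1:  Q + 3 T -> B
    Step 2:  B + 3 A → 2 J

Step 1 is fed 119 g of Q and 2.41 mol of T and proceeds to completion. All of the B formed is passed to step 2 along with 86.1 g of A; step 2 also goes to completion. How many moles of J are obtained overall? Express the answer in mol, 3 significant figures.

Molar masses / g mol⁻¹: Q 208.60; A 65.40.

Step 1:
n(Q) = 119.0 / 208.60 = 0.5705 mol
n(T) = 2.410 mol
n/ν for Q = 0.5705/1 = 0.5705
n/ν for T = 2.410/3 = 0.8033
Smallest n/ν is Q → limiting reagent.
n(B) produced = (1/1) × 0.5705 = 0.5705 mol
Step 2:
n(B) available = 0.5705 mol
n(A) = 86.10 / 65.40 = 1.317 mol
n/ν for B = 0.5705/1 = 0.5705
n/ν for A = 1.317/3 = 0.4390
Smallest n/ν is A → limiting reagent.
n(J) = (2/3) × 1.317 = 0.8780 mol

0.878 mol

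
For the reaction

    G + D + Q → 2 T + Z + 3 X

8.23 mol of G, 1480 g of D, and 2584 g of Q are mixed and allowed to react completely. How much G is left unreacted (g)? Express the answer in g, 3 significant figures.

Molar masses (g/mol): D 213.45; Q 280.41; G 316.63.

410 g

n(G) = 8.230 mol
n(D) = 1480 / 213.45 = 6.934 mol
n(Q) = 2584 / 280.41 = 9.215 mol
n/ν for G = 8.230/1 = 8.230
n/ν for D = 6.934/1 = 6.934
n/ν for Q = 9.215/1 = 9.215
Smallest n/ν is D → limiting reagent.
G consumed = (1/1) × 6.934 = 6.934 mol
G remaining = 8.230 − 6.934 = 1.296 mol
mass = 1.296 × 316.63 = 410.4 g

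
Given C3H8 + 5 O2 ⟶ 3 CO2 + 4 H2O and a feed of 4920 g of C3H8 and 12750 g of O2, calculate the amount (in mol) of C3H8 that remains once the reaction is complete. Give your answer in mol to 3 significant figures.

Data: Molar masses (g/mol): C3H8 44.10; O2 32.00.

31.9 mol

n(C3H8) = 4920 / 44.10 = 111.6 mol
n(O2) = 12750 / 32.00 = 398.4 mol
n/ν for C3H8 = 111.6/1 = 111.6
n/ν for O2 = 398.4/5 = 79.68
Smallest n/ν is O2 → limiting reagent.
C3H8 consumed = (1/5) × 398.4 = 79.68 mol
C3H8 remaining = 111.6 − 79.68 = 31.92 mol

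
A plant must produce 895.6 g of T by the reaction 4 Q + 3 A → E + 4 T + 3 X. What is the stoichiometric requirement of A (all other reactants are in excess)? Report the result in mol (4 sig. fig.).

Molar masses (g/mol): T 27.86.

24.11 mol

n(T) = 895.6 / 27.86 = 32.15 mol
n(A) = (3/4) × 32.15 = 24.11 mol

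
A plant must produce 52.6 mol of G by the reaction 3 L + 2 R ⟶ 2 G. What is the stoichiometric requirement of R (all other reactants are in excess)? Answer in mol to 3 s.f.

52.6 mol

n(G) = 52.60 mol
n(R) = (2/2) × 52.60 = 52.60 mol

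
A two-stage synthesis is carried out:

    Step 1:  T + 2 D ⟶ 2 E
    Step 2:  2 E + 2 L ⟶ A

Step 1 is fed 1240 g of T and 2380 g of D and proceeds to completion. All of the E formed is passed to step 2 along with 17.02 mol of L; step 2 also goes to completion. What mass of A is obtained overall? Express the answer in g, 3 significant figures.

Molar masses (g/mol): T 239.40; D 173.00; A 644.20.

Step 1:
n(T) = 1240 / 239.40 = 5.180 mol
n(D) = 2380 / 173.00 = 13.76 mol
n/ν for T = 5.180/1 = 5.180
n/ν for D = 13.76/2 = 6.880
Smallest n/ν is T → limiting reagent.
n(E) produced = (2/1) × 5.180 = 10.36 mol
Step 2:
n(E) available = 10.36 mol
n(L) = 17.02 mol
n/ν for E = 10.36/2 = 5.180
n/ν for L = 17.02/2 = 8.510
Smallest n/ν is E → limiting reagent.
n(A) = (1/2) × 10.36 = 5.180 mol
mass = 5.180 × 644.20 = 3337 g

3340 g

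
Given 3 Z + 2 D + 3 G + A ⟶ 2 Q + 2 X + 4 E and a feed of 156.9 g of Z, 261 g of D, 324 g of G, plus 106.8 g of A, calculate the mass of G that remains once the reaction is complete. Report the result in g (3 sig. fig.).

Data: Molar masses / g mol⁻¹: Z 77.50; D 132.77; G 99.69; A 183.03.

n(Z) = 156.9 / 77.50 = 2.025 mol
n(D) = 261.0 / 132.77 = 1.966 mol
n(G) = 324.0 / 99.69 = 3.250 mol
n(A) = 106.8 / 183.03 = 0.5835 mol
n/ν for Z = 2.025/3 = 0.6750
n/ν for D = 1.966/2 = 0.9830
n/ν for G = 3.250/3 = 1.083
n/ν for A = 0.5835/1 = 0.5835
Smallest n/ν is A → limiting reagent.
G consumed = (3/1) × 0.5835 = 1.751 mol
G remaining = 3.250 − 1.751 = 1.499 mol
mass = 1.499 × 99.69 = 149.4 g

149 g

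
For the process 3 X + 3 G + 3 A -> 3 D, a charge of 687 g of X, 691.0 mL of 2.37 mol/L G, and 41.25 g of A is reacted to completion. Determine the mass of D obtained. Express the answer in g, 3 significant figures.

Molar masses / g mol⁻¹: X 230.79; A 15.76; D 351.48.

n(X) = 687.0 / 230.79 = 2.977 mol
n(G) = 2.37 × 691.0/1000 = 1.638 mol
n(A) = 41.25 / 15.76 = 2.617 mol
n/ν for X = 2.977/3 = 0.9923
n/ν for G = 1.638/3 = 0.5460
n/ν for A = 2.617/3 = 0.8723
Smallest n/ν is G → limiting reagent.
n(D) = (3/3) × 1.638 = 1.638 mol
mass = 1.638 × 351.48 = 575.7 g

576 g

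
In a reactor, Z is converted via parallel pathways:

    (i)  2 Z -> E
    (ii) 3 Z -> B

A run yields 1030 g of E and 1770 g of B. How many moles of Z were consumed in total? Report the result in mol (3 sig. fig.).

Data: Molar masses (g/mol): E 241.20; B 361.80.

n(E) = 1030 / 241.20 = 4.270 mol
n(B) = 1770 / 361.80 = 4.892 mol
n(Z) via (i) = (2/1)×4.270 = 8.540 mol
n(Z) via (ii) = (3/1)×4.892 = 14.68 mol
total n(Z) = 8.540 + 14.68 = 23.22 mol

23.2 mol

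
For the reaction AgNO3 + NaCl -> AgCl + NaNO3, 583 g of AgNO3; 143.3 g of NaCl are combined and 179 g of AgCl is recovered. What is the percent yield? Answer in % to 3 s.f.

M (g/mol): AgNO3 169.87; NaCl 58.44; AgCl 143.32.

50.9 %

n(AgNO3) = 583.0 / 169.87 = 3.432 mol
n(NaCl) = 143.3 / 58.44 = 2.452 mol
n/ν for AgNO3 = 3.432/1 = 3.432
n/ν for NaCl = 2.452/1 = 2.452
Smallest n/ν is NaCl → limiting reagent.
theoretical n(AgCl) = (1/1) × 2.452 = 2.452 mol → 351.4 g
% yield = 179 / 351.4 × 100 = 50.94 %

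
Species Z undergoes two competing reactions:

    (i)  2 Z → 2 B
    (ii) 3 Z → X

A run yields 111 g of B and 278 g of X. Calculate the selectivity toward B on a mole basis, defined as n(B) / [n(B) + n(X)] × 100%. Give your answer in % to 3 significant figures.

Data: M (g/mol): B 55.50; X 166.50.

n(B) = 111 / 55.50 = 2.000 mol
n(X) = 278 / 166.50 = 1.670 mol
selectivity = 2.000/(2.000+1.670) × 100 = 54.50 %

54.5 %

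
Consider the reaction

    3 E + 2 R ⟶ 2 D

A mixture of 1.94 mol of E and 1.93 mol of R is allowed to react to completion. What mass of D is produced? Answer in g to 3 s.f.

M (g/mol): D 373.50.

483 g

n(E) = 1.940 mol
n(R) = 1.930 mol
n/ν for E = 1.940/3 = 0.6467
n/ν for R = 1.930/2 = 0.9650
Smallest n/ν is E → limiting reagent.
n(D) = (2/3) × 1.940 = 1.293 mol
mass = 1.293 × 373.50 = 482.9 g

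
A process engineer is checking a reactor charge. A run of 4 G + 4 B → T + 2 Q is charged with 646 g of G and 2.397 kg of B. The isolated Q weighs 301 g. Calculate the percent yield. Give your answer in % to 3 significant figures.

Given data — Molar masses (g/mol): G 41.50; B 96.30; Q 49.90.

77.5 %

n(G) = 646.0 / 41.50 = 15.57 mol
n(B) = 2.397×1000 / 96.30 = 24.89 mol
n/ν for G = 15.57/4 = 3.893
n/ν for B = 24.89/4 = 6.223
Smallest n/ν is G → limiting reagent.
theoretical n(Q) = (2/4) × 15.57 = 7.785 mol → 388.5 g
% yield = 301 / 388.5 × 100 = 77.48 %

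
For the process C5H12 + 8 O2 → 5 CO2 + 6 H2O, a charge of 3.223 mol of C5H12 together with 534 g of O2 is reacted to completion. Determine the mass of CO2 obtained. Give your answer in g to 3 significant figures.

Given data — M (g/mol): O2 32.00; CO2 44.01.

459 g

n(C5H12) = 3.223 mol
n(O2) = 534.0 / 32.00 = 16.69 mol
n/ν for C5H12 = 3.223/1 = 3.223
n/ν for O2 = 16.69/8 = 2.086
Smallest n/ν is O2 → limiting reagent.
n(CO2) = (5/8) × 16.69 = 10.43 mol
mass = 10.43 × 44.01 = 459.0 g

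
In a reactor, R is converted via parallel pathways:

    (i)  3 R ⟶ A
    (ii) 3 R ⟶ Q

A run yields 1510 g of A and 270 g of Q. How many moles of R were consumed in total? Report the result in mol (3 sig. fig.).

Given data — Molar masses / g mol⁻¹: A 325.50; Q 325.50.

16.4 mol

n(A) = 1510 / 325.50 = 4.639 mol
n(Q) = 270 / 325.50 = 0.8295 mol
n(R) via (i) = (3/1)×4.639 = 13.92 mol
n(R) via (ii) = (3/1)×0.8295 = 2.489 mol
total n(R) = 13.92 + 2.489 = 16.41 mol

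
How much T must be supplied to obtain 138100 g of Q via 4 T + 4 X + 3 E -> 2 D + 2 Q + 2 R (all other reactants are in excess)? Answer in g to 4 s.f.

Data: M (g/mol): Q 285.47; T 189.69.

n(Q) = 138100 / 285.47 = 483.8 mol
n(T) = (4/2) × 483.8 = 967.6 mol
mass = 967.6 × 189.69 = 183500 g

183500 g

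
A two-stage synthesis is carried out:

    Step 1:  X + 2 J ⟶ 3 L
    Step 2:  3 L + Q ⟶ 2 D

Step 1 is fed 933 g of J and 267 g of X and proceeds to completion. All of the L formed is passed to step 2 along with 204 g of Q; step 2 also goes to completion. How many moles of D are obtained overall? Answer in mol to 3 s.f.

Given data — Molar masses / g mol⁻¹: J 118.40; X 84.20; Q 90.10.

4.53 mol

Step 1:
n(J) = 933.0 / 118.40 = 7.880 mol
n(X) = 267.0 / 84.20 = 3.171 mol
n/ν for J = 7.880/2 = 3.940
n/ν for X = 3.171/1 = 3.171
Smallest n/ν is X → limiting reagent.
n(L) produced = (3/1) × 3.171 = 9.513 mol
Step 2:
n(L) available = 9.513 mol
n(Q) = 204.0 / 90.10 = 2.264 mol
n/ν for L = 9.513/3 = 3.171
n/ν for Q = 2.264/1 = 2.264
Smallest n/ν is Q → limiting reagent.
n(D) = (2/1) × 2.264 = 4.528 mol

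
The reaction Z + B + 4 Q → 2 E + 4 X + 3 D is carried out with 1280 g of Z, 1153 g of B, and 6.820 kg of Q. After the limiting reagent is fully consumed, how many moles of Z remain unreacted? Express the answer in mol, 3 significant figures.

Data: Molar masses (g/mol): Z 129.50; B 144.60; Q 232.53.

2.55 mol

n(Z) = 1280 / 129.50 = 9.884 mol
n(B) = 1153 / 144.60 = 7.974 mol
n(Q) = 6.820×1000 / 232.53 = 29.33 mol
n/ν for Z = 9.884/1 = 9.884
n/ν for B = 7.974/1 = 7.974
n/ν for Q = 29.33/4 = 7.333
Smallest n/ν is Q → limiting reagent.
Z consumed = (1/4) × 29.33 = 7.333 mol
Z remaining = 9.884 − 7.333 = 2.551 mol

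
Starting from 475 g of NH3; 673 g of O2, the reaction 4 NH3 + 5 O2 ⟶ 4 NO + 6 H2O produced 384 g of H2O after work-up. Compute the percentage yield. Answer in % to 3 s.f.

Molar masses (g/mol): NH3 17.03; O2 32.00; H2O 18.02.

84.4 %

n(NH3) = 475.0 / 17.03 = 27.89 mol
n(O2) = 673.0 / 32.00 = 21.03 mol
n/ν for NH3 = 27.89/4 = 6.973
n/ν for O2 = 21.03/5 = 4.206
Smallest n/ν is O2 → limiting reagent.
theoretical n(H2O) = (6/5) × 21.03 = 25.24 mol → 454.8 g
% yield = 384 / 454.8 × 100 = 84.43 %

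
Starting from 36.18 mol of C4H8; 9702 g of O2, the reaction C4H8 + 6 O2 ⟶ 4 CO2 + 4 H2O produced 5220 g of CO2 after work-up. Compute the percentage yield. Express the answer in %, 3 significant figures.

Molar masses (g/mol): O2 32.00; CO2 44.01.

82.0 %

n(C4H8) = 36.18 mol
n(O2) = 9702 / 32.00 = 303.2 mol
n/ν for C4H8 = 36.18/1 = 36.18
n/ν for O2 = 303.2/6 = 50.53
Smallest n/ν is C4H8 → limiting reagent.
theoretical n(CO2) = (4/1) × 36.18 = 144.7 mol → 6368 g
% yield = 5220 / 6368 × 100 = 81.97 %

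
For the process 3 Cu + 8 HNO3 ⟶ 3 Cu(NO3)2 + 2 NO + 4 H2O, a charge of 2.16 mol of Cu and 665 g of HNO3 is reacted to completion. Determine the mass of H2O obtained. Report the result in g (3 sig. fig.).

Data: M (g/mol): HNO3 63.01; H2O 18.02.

n(Cu) = 2.160 mol
n(HNO3) = 665.0 / 63.01 = 10.55 mol
n/ν for Cu = 2.160/3 = 0.7200
n/ν for HNO3 = 10.55/8 = 1.319
Smallest n/ν is Cu → limiting reagent.
n(H2O) = (4/3) × 2.160 = 2.880 mol
mass = 2.880 × 18.02 = 51.90 g

51.9 g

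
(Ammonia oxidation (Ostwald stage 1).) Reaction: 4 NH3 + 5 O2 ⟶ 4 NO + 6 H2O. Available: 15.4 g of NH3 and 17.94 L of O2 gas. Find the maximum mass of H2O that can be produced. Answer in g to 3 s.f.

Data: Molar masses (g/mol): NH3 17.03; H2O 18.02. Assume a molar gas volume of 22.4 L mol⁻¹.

17.3 g

n(NH3) = 15.40 / 17.03 = 0.9043 mol
n(O2) = 17.94 / 22.4 = 0.8009 mol
n/ν for NH3 = 0.9043/4 = 0.2261
n/ν for O2 = 0.8009/5 = 0.1602
Smallest n/ν is O2 → limiting reagent.
n(H2O) = (6/5) × 0.8009 = 0.9611 mol
mass = 0.9611 × 18.02 = 17.32 g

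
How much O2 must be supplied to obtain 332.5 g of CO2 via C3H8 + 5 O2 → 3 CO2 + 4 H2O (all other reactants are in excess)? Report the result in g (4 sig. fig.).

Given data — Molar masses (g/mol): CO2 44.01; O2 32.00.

n(CO2) = 332.5 / 44.01 = 7.555 mol
n(O2) = (5/3) × 7.555 = 12.59 mol
mass = 12.59 × 32.00 = 402.9 g

402.9 g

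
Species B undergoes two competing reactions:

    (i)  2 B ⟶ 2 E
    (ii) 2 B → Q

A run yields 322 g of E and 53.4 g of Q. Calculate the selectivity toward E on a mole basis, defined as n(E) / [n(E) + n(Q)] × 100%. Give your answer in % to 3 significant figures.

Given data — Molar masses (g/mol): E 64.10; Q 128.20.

n(E) = 322 / 64.10 = 5.023 mol
n(Q) = 53.4 / 128.20 = 0.4165 mol
selectivity = 5.023/(5.023+0.4165) × 100 = 92.34 %

92.3 %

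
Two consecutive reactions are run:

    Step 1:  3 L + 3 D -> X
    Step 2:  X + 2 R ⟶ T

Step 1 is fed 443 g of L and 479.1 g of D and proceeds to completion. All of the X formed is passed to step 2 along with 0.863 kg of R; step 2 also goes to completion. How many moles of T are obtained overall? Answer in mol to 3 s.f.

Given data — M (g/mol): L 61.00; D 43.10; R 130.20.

Step 1:
n(L) = 443.0 / 61.00 = 7.262 mol
n(D) = 479.1 / 43.10 = 11.12 mol
n/ν for L = 7.262/3 = 2.421
n/ν for D = 11.12/3 = 3.707
Smallest n/ν is L → limiting reagent.
n(X) produced = (1/3) × 7.262 = 2.421 mol
Step 2:
n(X) available = 2.421 mol
n(R) = 0.8630×1000 / 130.20 = 6.628 mol
n/ν for X = 2.421/1 = 2.421
n/ν for R = 6.628/2 = 3.314
Smallest n/ν is X → limiting reagent.
n(T) = (1/1) × 2.421 = 2.421 mol

2.42 mol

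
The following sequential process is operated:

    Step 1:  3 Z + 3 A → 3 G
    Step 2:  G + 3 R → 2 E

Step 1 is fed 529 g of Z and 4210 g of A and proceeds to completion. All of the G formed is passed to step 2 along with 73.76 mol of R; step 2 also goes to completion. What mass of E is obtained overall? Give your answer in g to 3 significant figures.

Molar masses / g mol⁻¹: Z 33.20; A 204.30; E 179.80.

Step 1:
n(Z) = 529.0 / 33.20 = 15.93 mol
n(A) = 4210 / 204.30 = 20.61 mol
n/ν for Z = 15.93/3 = 5.310
n/ν for A = 20.61/3 = 6.870
Smallest n/ν is Z → limiting reagent.
n(G) produced = (3/3) × 15.93 = 15.93 mol
Step 2:
n(G) available = 15.93 mol
n(R) = 73.76 mol
n/ν for G = 15.93/1 = 15.93
n/ν for R = 73.76/3 = 24.59
Smallest n/ν is G → limiting reagent.
n(E) = (2/1) × 15.93 = 31.86 mol
mass = 31.86 × 179.80 = 5728 g

5730 g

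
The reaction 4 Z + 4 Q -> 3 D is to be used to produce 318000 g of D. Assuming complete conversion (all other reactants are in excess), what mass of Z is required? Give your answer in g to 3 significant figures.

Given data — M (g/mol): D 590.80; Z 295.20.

212000 g

n(D) = 318000 / 590.80 = 538.3 mol
n(Z) = (4/3) × 538.3 = 717.7 mol
mass = 717.7 × 295.20 = 211900 g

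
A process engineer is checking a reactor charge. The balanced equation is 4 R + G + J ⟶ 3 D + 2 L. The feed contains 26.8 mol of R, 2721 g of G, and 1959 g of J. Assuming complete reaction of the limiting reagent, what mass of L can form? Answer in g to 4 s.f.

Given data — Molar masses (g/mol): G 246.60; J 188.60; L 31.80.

n(R) = 26.80 mol
n(G) = 2721 / 246.60 = 11.03 mol
n(J) = 1959 / 188.60 = 10.39 mol
n/ν for R = 26.80/4 = 6.700
n/ν for G = 11.03/1 = 11.03
n/ν for J = 10.39/1 = 10.39
Smallest n/ν is R → limiting reagent.
n(L) = (2/4) × 26.80 = 13.40 mol
mass = 13.40 × 31.80 = 426.1 g

426.1 g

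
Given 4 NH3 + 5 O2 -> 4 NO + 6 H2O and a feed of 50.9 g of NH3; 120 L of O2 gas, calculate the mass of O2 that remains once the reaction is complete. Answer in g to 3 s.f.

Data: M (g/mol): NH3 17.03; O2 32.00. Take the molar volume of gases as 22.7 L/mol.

49.6 g

n(NH3) = 50.90 / 17.03 = 2.989 mol
n(O2) = 120.0 / 22.7 = 5.286 mol
n/ν for NH3 = 2.989/4 = 0.7473
n/ν for O2 = 5.286/5 = 1.057
Smallest n/ν is NH3 → limiting reagent.
O2 consumed = (5/4) × 2.989 = 3.736 mol
O2 remaining = 5.286 − 3.736 = 1.550 mol
mass = 1.550 × 32.00 = 49.60 g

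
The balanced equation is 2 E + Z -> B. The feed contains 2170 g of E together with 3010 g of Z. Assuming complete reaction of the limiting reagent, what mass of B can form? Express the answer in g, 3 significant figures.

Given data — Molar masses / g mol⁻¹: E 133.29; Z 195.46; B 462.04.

n(E) = 2170 / 133.29 = 16.28 mol
n(Z) = 3010 / 195.46 = 15.40 mol
n/ν for E = 16.28/2 = 8.140
n/ν for Z = 15.40/1 = 15.40
Smallest n/ν is E → limiting reagent.
n(B) = (1/2) × 16.28 = 8.140 mol
mass = 8.140 × 462.04 = 3761 g

3760 g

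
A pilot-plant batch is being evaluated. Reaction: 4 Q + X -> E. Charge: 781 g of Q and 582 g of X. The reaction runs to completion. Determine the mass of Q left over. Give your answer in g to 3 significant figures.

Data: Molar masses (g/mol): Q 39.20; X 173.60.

n(Q) = 781.0 / 39.20 = 19.92 mol
n(X) = 582.0 / 173.60 = 3.353 mol
n/ν → Q: 4.980, X: 3.353; X is limiting.
Q consumed = (4/1) × 3.353 = 13.41 mol
Q remaining = 19.92 − 13.41 = 6.510 mol
mass = 6.510 × 39.20 = 255.2 g

255 g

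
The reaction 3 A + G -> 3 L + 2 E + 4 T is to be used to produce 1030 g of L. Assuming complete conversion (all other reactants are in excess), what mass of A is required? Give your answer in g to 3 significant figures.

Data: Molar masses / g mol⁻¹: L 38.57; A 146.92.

n(L) = 1030 / 38.57 = 26.70 mol
n(A) = (3/3) × 26.70 = 26.70 mol
mass = 26.70 × 146.92 = 3923 g

3920 g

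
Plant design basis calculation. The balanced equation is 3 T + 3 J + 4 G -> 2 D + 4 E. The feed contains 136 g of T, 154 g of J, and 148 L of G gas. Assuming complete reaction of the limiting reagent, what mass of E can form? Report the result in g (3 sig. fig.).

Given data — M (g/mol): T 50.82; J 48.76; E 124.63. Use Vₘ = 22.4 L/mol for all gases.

445 g

n(T) = 136.0 / 50.82 = 2.676 mol
n(J) = 154.0 / 48.76 = 3.158 mol
n(G) = 148.0 / 22.4 = 6.607 mol
n/ν for T = 2.676/3 = 0.8920
n/ν for J = 3.158/3 = 1.053
n/ν for G = 6.607/4 = 1.652
Smallest n/ν is T → limiting reagent.
n(E) = (4/3) × 2.676 = 3.568 mol
mass = 3.568 × 124.63 = 444.7 g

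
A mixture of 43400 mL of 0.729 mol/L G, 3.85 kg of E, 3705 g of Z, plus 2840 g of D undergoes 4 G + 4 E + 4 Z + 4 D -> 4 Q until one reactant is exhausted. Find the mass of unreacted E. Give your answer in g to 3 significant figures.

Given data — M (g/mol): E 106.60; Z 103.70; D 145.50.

n(G) = 0.729 × 43400/1000 = 31.64 mol
n(E) = 3.850×1000 / 106.60 = 36.12 mol
n(Z) = 3705 / 103.70 = 35.73 mol
n(D) = 2840 / 145.50 = 19.52 mol
n/ν for G = 31.64/4 = 7.910
n/ν for E = 36.12/4 = 9.030
n/ν for Z = 35.73/4 = 8.933
n/ν for D = 19.52/4 = 4.880
Smallest n/ν is D → limiting reagent.
E consumed = (4/4) × 19.52 = 19.52 mol
E remaining = 36.12 − 19.52 = 16.60 mol
mass = 16.60 × 106.60 = 1770 g

1770 g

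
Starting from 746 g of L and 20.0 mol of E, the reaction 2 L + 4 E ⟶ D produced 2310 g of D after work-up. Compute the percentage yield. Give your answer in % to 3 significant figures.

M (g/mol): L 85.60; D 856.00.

n(L) = 746.0 / 85.60 = 8.715 mol
n(E) = 20.00 mol
n/ν for L = 8.715/2 = 4.358
n/ν for E = 20.00/4 = 5.000
Smallest n/ν is L → limiting reagent.
theoretical n(D) = (1/2) × 8.715 = 4.358 mol → 3730 g
% yield = 2310 / 3730 × 100 = 61.93 %

61.9 %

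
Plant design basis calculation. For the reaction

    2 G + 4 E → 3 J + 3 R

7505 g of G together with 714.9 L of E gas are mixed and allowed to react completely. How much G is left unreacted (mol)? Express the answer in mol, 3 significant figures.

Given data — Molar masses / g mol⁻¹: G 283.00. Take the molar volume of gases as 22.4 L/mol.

10.6 mol

n(G) = 7505 / 283.00 = 26.52 mol
n(E) = 714.9 / 22.4 = 31.92 mol
n/ν → G: 13.26, E: 7.980; E is limiting.
G consumed = (2/4) × 31.92 = 15.96 mol
G remaining = 26.52 − 15.96 = 10.56 mol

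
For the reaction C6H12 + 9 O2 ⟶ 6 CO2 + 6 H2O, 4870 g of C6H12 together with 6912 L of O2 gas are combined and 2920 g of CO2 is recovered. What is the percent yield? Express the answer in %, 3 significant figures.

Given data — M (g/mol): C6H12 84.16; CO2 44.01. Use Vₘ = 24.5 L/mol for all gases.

n(C6H12) = 4870 / 84.16 = 57.87 mol
n(O2) = 6912 / 24.5 = 282.1 mol
n/ν → C6H12: 57.87, O2: 31.34; O2 is limiting.
theoretical n(CO2) = (6/9) × 282.1 = 188.1 mol → 8278 g
% yield = 2920 / 8278 × 100 = 35.27 %

35.3 %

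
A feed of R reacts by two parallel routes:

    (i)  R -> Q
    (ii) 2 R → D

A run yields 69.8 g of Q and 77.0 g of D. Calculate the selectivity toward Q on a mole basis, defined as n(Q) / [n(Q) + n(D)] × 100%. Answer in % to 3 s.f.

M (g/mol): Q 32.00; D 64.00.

n(Q) = 69.8 / 32.00 = 2.181 mol
n(D) = 77.0 / 64.00 = 1.203 mol
selectivity = 2.181/(2.181+1.203) × 100 = 64.45 %

64.5 %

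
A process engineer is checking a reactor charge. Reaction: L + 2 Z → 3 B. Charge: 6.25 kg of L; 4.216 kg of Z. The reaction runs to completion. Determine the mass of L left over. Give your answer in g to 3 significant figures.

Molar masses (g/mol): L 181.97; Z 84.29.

n(L) = 6.250×1000 / 181.97 = 34.35 mol
n(Z) = 4.216×1000 / 84.29 = 50.02 mol
n/ν for L = 34.35/1 = 34.35
n/ν for Z = 50.02/2 = 25.01
Smallest n/ν is Z → limiting reagent.
L consumed = (1/2) × 50.02 = 25.01 mol
L remaining = 34.35 − 25.01 = 9.340 mol
mass = 9.340 × 181.97 = 1700 g

1700 g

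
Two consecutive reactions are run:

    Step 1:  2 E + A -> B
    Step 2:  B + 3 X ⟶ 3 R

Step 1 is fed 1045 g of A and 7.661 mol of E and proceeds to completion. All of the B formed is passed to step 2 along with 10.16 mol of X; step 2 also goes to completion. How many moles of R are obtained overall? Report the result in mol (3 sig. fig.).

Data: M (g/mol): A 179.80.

Step 1:
n(A) = 1045 / 179.80 = 5.812 mol
n(E) = 7.661 mol
n/ν for A = 5.812/1 = 5.812
n/ν for E = 7.661/2 = 3.831
Smallest n/ν is E → limiting reagent.
n(B) produced = (1/2) × 7.661 = 3.831 mol
Step 2:
n(B) available = 3.831 mol
n(X) = 10.16 mol
n/ν for B = 3.831/1 = 3.831
n/ν for X = 10.16/3 = 3.387
Smallest n/ν is X → limiting reagent.
n(R) = (3/3) × 10.16 = 10.16 mol

10.2 mol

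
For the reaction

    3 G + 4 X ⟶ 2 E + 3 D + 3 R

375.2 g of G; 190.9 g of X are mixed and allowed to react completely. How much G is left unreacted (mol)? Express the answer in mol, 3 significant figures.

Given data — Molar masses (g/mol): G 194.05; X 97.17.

n(G) = 375.2 / 194.05 = 1.934 mol
n(X) = 190.9 / 97.17 = 1.965 mol
n/ν for G = 1.934/3 = 0.6447
n/ν for X = 1.965/4 = 0.4913
Smallest n/ν is X → limiting reagent.
G consumed = (3/4) × 1.965 = 1.474 mol
G remaining = 1.934 − 1.474 = 0.4600 mol

0.460 mol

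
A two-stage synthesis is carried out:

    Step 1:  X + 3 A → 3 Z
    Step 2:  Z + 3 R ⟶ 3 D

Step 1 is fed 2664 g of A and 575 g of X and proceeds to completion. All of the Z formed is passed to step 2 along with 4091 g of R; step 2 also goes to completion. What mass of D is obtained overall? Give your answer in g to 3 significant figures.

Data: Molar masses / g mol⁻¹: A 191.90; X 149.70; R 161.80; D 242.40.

6130 g

Step 1:
n(A) = 2664 / 191.90 = 13.88 mol
n(X) = 575.0 / 149.70 = 3.841 mol
n/ν for A = 13.88/3 = 4.627
n/ν for X = 3.841/1 = 3.841
Smallest n/ν is X → limiting reagent.
n(Z) produced = (3/1) × 3.841 = 11.52 mol
Step 2:
n(Z) available = 11.52 mol
n(R) = 4091 / 161.80 = 25.28 mol
n/ν for Z = 11.52/1 = 11.52
n/ν for R = 25.28/3 = 8.427
Smallest n/ν is R → limiting reagent.
n(D) = (3/3) × 25.28 = 25.28 mol
mass = 25.28 × 242.40 = 6128 g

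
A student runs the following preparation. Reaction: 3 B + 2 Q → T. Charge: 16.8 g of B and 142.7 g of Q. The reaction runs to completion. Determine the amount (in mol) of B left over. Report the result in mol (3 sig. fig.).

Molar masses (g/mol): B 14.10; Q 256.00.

0.355 mol

n(B) = 16.80 / 14.10 = 1.191 mol
n(Q) = 142.7 / 256.00 = 0.5574 mol
n/ν for B = 1.191/3 = 0.3970
n/ν for Q = 0.5574/2 = 0.2787
Smallest n/ν is Q → limiting reagent.
B consumed = (3/2) × 0.5574 = 0.8361 mol
B remaining = 1.191 − 0.8361 = 0.3549 mol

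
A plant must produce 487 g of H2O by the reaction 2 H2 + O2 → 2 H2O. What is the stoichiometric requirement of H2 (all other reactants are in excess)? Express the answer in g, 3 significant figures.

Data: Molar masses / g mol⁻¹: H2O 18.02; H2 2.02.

n(H2O) = 487 / 18.02 = 27.03 mol
n(H2) = (2/2) × 27.03 = 27.03 mol
mass = 27.03 × 2.02 = 54.60 g

54.6 g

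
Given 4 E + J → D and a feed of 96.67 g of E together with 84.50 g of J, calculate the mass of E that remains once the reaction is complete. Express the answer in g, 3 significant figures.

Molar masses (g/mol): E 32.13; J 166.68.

n(E) = 96.67 / 32.13 = 3.009 mol
n(J) = 84.50 / 166.68 = 0.5070 mol
n/ν for E = 3.009/4 = 0.7523
n/ν for J = 0.5070/1 = 0.5070
Smallest n/ν is J → limiting reagent.
E consumed = (4/1) × 0.5070 = 2.028 mol
E remaining = 3.009 − 2.028 = 0.9810 mol
mass = 0.9810 × 32.13 = 31.52 g

31.5 g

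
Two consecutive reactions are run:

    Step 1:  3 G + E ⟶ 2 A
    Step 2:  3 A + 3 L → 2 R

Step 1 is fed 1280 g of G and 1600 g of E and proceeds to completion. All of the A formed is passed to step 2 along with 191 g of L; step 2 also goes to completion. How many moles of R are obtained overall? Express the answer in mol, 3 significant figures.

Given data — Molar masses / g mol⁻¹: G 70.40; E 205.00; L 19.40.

6.56 mol

Step 1:
n(G) = 1280 / 70.40 = 18.18 mol
n(E) = 1600 / 205.00 = 7.805 mol
n/ν for G = 18.18/3 = 6.060
n/ν for E = 7.805/1 = 7.805
Smallest n/ν is G → limiting reagent.
n(A) produced = (2/3) × 18.18 = 12.12 mol
Step 2:
n(A) available = 12.12 mol
n(L) = 191.0 / 19.40 = 9.845 mol
n/ν for A = 12.12/3 = 4.040
n/ν for L = 9.845/3 = 3.282
Smallest n/ν is L → limiting reagent.
n(R) = (2/3) × 9.845 = 6.563 mol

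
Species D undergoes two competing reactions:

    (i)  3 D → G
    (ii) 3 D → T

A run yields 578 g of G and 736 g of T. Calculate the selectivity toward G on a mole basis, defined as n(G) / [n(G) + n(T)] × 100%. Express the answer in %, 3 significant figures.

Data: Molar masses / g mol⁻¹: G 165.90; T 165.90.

n(G) = 578 / 165.90 = 3.484 mol
n(T) = 736 / 165.90 = 4.436 mol
selectivity = 3.484/(3.484+4.436) × 100 = 43.99 %

44.0 %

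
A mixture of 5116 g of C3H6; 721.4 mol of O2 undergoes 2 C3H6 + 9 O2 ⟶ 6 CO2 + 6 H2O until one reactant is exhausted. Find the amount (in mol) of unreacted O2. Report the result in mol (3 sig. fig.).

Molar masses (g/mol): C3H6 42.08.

n(C3H6) = 5116 / 42.08 = 121.6 mol
n(O2) = 721.4 mol
n/ν for C3H6 = 121.6/2 = 60.80
n/ν for O2 = 721.4/9 = 80.16
Smallest n/ν is C3H6 → limiting reagent.
O2 consumed = (9/2) × 121.6 = 547.2 mol
O2 remaining = 721.4 − 547.2 = 174.2 mol

174 mol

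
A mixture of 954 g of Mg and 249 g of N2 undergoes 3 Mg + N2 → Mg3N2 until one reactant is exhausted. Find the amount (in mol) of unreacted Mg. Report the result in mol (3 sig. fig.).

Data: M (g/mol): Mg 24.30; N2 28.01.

12.6 mol

n(Mg) = 954.0 / 24.30 = 39.26 mol
n(N2) = 249.0 / 28.01 = 8.890 mol
n/ν for Mg = 39.26/3 = 13.09
n/ν for N2 = 8.890/1 = 8.890
Smallest n/ν is N2 → limiting reagent.
Mg consumed = (3/1) × 8.890 = 26.67 mol
Mg remaining = 39.26 − 26.67 = 12.59 mol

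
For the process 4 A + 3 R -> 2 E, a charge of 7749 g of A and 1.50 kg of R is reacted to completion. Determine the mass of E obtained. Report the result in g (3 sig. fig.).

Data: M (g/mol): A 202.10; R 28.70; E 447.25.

8570 g

n(A) = 7749 / 202.10 = 38.34 mol
n(R) = 1.500×1000 / 28.70 = 52.26 mol
n/ν for A = 38.34/4 = 9.585
n/ν for R = 52.26/3 = 17.42
Smallest n/ν is A → limiting reagent.
n(E) = (2/4) × 38.34 = 19.17 mol
mass = 19.17 × 447.25 = 8574 g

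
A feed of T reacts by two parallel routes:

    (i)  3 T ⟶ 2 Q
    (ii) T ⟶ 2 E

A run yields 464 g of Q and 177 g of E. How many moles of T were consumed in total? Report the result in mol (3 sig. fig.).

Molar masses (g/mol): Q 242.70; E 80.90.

3.96 mol

n(Q) = 464 / 242.70 = 1.912 mol
n(E) = 177 / 80.90 = 2.188 mol
n(T) via (i) = (3/2)×1.912 = 2.868 mol
n(T) via (ii) = (1/2)×2.188 = 1.094 mol
total n(T) = 2.868 + 1.094 = 3.962 mol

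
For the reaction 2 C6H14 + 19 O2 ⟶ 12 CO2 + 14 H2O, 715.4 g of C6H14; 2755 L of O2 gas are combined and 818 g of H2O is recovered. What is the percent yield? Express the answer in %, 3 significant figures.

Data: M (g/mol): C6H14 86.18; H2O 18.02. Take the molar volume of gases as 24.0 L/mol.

n(C6H14) = 715.4 / 86.18 = 8.301 mol
n(O2) = 2755 / 24.0 = 114.8 mol
n/ν for C6H14 = 8.301/2 = 4.151
n/ν for O2 = 114.8/19 = 6.042
Smallest n/ν is C6H14 → limiting reagent.
theoretical n(H2O) = (14/2) × 8.301 = 58.11 mol → 1047 g
% yield = 818 / 1047 × 100 = 78.13 %

78.1 %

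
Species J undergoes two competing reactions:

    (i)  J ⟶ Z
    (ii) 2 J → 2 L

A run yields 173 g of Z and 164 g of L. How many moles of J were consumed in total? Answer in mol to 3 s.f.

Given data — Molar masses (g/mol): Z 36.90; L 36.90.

9.13 mol

n(Z) = 173 / 36.90 = 4.688 mol
n(L) = 164 / 36.90 = 4.444 mol
n(J) via (i) = (1/1)×4.688 = 4.688 mol
n(J) via (ii) = (2/2)×4.444 = 4.444 mol
total n(J) = 4.688 + 4.444 = 9.132 mol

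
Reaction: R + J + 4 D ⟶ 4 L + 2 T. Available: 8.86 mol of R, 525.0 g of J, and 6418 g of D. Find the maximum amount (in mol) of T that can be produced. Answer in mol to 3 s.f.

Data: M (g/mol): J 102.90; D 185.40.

10.2 mol

n(R) = 8.860 mol
n(J) = 525.0 / 102.90 = 5.102 mol
n(D) = 6418 / 185.40 = 34.62 mol
n/ν for R = 8.860/1 = 8.860
n/ν for J = 5.102/1 = 5.102
n/ν for D = 34.62/4 = 8.655
Smallest n/ν is J → limiting reagent.
n(T) = (2/1) × 5.102 = 10.20 mol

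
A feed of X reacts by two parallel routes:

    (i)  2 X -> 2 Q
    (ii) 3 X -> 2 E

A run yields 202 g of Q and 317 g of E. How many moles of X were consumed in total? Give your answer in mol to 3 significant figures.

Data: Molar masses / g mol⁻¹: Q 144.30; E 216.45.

3.60 mol

n(Q) = 202 / 144.30 = 1.400 mol
n(E) = 317 / 216.45 = 1.465 mol
n(X) via (i) = (2/2)×1.400 = 1.400 mol
n(X) via (ii) = (3/2)×1.465 = 2.198 mol
total n(X) = 1.400 + 2.198 = 3.598 mol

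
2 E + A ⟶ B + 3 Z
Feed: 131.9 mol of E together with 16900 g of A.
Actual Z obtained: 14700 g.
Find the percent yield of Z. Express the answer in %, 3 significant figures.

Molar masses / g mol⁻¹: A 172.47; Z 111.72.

n(E) = 131.9 mol
n(A) = 16900 / 172.47 = 97.99 mol
n/ν for E = 131.9/2 = 65.95
n/ν for A = 97.99/1 = 97.99
Smallest n/ν is E → limiting reagent.
theoretical n(Z) = (3/2) × 131.9 = 197.9 mol → 22110 g
% yield = 14700 / 22110 × 100 = 66.49 %

66.5 %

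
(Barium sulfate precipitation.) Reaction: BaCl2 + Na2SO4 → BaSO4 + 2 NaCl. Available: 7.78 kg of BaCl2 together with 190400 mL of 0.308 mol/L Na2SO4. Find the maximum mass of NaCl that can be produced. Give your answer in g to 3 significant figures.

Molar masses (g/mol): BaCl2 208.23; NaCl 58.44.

4370 g

n(BaCl2) = 7.780×1000 / 208.23 = 37.36 mol
n(Na2SO4) = 0.308 × 190400/1000 = 58.64 mol
n/ν for BaCl2 = 37.36/1 = 37.36
n/ν for Na2SO4 = 58.64/1 = 58.64
Smallest n/ν is BaCl2 → limiting reagent.
n(NaCl) = (2/1) × 37.36 = 74.72 mol
mass = 74.72 × 58.44 = 4367 g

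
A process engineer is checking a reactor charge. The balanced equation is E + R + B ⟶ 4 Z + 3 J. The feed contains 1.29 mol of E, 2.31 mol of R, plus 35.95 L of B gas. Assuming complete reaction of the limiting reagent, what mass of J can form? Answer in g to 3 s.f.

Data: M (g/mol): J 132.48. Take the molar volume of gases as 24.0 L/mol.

513 g

n(E) = 1.290 mol
n(R) = 2.310 mol
n(B) = 35.95 / 24.0 = 1.498 mol
n/ν → E: 1.290, R: 2.310, B: 1.498; E is limiting.
n(J) = (3/1) × 1.290 = 3.870 mol
mass = 3.870 × 132.48 = 512.7 g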